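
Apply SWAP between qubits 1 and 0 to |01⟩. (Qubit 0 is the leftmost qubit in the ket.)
|10⟩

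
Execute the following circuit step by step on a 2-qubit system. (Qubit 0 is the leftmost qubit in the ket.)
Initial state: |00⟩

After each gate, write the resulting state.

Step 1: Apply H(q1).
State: 1/√2|00⟩ + 1/√2|01⟩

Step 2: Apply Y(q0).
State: (1/√2)i|10⟩ + (1/√2)i|11⟩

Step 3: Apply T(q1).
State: (1/√2)i|10⟩ + (-1/2 + (1/2)i)|11⟩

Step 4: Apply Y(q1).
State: (1/2 + (1/2)i)|10⟩ - 1/√2|11⟩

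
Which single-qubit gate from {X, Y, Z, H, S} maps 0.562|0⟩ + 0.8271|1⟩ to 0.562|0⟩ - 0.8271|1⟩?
Z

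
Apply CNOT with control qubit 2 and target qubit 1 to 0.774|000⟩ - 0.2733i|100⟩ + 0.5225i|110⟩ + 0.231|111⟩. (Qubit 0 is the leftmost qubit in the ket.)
0.774|000⟩ - 0.2733i|100⟩ + 0.231|101⟩ + 0.5225i|110⟩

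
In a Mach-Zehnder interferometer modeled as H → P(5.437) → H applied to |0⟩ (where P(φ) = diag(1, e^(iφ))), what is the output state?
(0.8314 - 0.3744i)|0⟩ + (0.1686 + 0.3744i)|1⟩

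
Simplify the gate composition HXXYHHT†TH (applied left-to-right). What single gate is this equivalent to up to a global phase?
Y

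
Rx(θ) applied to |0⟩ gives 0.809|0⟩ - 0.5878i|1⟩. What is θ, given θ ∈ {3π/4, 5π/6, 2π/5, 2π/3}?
2π/5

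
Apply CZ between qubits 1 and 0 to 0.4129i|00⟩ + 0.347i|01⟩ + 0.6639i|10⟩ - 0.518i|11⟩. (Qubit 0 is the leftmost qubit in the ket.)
0.4129i|00⟩ + 0.347i|01⟩ + 0.6639i|10⟩ + 0.518i|11⟩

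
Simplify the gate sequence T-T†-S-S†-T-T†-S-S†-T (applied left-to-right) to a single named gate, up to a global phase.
T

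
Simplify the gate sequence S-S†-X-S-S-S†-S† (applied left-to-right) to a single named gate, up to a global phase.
X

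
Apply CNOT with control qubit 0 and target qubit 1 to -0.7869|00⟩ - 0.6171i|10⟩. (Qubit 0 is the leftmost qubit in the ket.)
-0.7869|00⟩ - 0.6171i|11⟩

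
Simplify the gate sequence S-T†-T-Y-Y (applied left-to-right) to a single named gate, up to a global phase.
S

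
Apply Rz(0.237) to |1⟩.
(0.993 + 0.1182i)|1⟩

Rz(0.237) = [[e^(−iθ/2), 0], [0, e^(iθ/2)]] with e^(±iθ/2) = cos(θ/2) ± i·sin(θ/2); θ = 0.237, cos(θ/2) ≈ 0.992987, sin(θ/2) ≈ 0.118223.
With a = amp(|0⟩) = 0 and b = amp(|1⟩) = 1:
new amp(|0⟩) = (0.992987 - 0.118223i)·a = 0
new amp(|1⟩) = (0.992987 + 0.118223i)·b = (0.993 + 0.1182i)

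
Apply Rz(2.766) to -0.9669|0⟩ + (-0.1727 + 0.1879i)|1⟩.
(-0.1805 + 0.9499i)|0⟩ + (-0.2168 - 0.1346i)|1⟩

Rz(2.766) = [[e^(−iθ/2), 0], [0, e^(iθ/2)]] with e^(±iθ/2) = cos(θ/2) ± i·sin(θ/2); θ = 2.766, cos(θ/2) ≈ 0.186694, sin(θ/2) ≈ 0.982418.
With a = amp(|0⟩) = -0.9669 and b = amp(|1⟩) = (-0.1727 + 0.1879i):
new amp(|0⟩) = (0.186694 - 0.982418i)·a = (-0.1805 + 0.9499i)
new amp(|1⟩) = (0.186694 + 0.982418i)·b = (-0.2168 - 0.1346i)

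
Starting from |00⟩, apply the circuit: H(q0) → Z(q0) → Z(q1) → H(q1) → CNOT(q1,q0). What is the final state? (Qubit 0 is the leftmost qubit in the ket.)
1/2|00⟩ - 1/2|01⟩ - 1/2|10⟩ + 1/2|11⟩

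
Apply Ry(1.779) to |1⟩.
-0.7768|0⟩ + 0.6298|1⟩

Ry(1.779) = [[cos(θ/2), −sin(θ/2)], [sin(θ/2), cos(θ/2)]]; θ = 1.779, cos(θ/2) ≈ 0.6298, sin(θ/2) ≈ 0.776757.
With a = amp(|0⟩) = 0 and b = amp(|1⟩) = 1:
new amp(|0⟩) = (0.6298)·a + (-0.776757)·b = -0.7768
new amp(|1⟩) = (0.776757)·a + (0.6298)·b = 0.6298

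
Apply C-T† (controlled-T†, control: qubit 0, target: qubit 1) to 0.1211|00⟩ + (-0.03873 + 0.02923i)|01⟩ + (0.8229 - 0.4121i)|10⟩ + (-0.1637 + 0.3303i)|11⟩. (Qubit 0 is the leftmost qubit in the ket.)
0.1211|00⟩ + (-0.03873 + 0.02923i)|01⟩ + (0.8229 - 0.4121i)|10⟩ + (0.1178 + 0.3493i)|11⟩

C-T† leaves the control-|0⟩ kets |00⟩, |01⟩ unchanged and applies T† to qubit 1 on the control-|1⟩ pair (|10⟩, |11⟩).
T† = [[1, 0], [0, (1/√2 - (1/√2)i)]].
With a = amp(|10⟩) = (0.8229 - 0.4121i) and b = amp(|11⟩) = (-0.1637 + 0.3303i):
new amp(|10⟩) = (1)·a = (0.8229 - 0.4121i)
new amp(|11⟩) = (1/√2 - (1/√2)i)·b = (0.1178 + 0.3493i)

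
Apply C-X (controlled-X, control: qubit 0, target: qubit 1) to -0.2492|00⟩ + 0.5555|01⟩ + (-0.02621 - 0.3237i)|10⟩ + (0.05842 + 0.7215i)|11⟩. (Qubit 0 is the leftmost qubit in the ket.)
-0.2492|00⟩ + 0.5555|01⟩ + (0.05842 + 0.7215i)|10⟩ + (-0.02621 - 0.3237i)|11⟩

C-X leaves the control-|0⟩ kets |00⟩, |01⟩ unchanged and applies X to qubit 1 on the control-|1⟩ pair (|10⟩, |11⟩).
X = [[0, 1], [1, 0]].
With a = amp(|10⟩) = (-0.02621 - 0.3237i) and b = amp(|11⟩) = (0.05842 + 0.7215i):
new amp(|10⟩) = (1)·b = (0.05842 + 0.7215i)
new amp(|11⟩) = (1)·a = (-0.02621 - 0.3237i)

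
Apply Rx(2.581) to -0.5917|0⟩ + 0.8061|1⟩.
(-0.1637 - 0.7746i)|0⟩ + (0.223 + 0.5686i)|1⟩

Rx(2.581) = [[cos(θ/2), −i·sin(θ/2)], [−i·sin(θ/2), cos(θ/2)]]; θ = 2.581, cos(θ/2) ≈ 0.27664, sin(θ/2) ≈ 0.960974.
With a = amp(|0⟩) = -0.5917 and b = amp(|1⟩) = 0.8061:
new amp(|0⟩) = (0.27664)·a + (-0.960974i)·b = (-0.1637 - 0.7746i)
new amp(|1⟩) = (-0.960974i)·a + (0.27664)·b = (0.223 + 0.5686i)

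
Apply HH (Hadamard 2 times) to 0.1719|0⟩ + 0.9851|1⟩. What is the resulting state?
0.1719|0⟩ + 0.9851|1⟩

H² = I, so an even number of Hadamards cancels: H^2 = I and the state is unchanged.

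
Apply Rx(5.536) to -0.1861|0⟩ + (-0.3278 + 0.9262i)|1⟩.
(0.5113 + 0.1196i)|0⟩ + (0.3052 - 0.7944i)|1⟩

Rx(5.536) = [[cos(θ/2), −i·sin(θ/2)], [−i·sin(θ/2), cos(θ/2)]]; θ = 5.536, cos(θ/2) ≈ -0.931022, sin(θ/2) ≈ 0.364963.
With a = amp(|0⟩) = -0.1861 and b = amp(|1⟩) = (-0.3278 + 0.9262i):
new amp(|0⟩) = (-0.931022)·a + (-0.364963i)·b = (0.5113 + 0.1196i)
new amp(|1⟩) = (-0.364963i)·a + (-0.931022)·b = (0.3052 - 0.7944i)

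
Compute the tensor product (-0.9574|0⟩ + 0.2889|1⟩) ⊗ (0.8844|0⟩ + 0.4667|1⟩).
-0.8467|00⟩ - 0.4468|01⟩ + 0.2555|10⟩ + 0.1348|11⟩

amp(|b₁b₂…⟩) = product of the factor amplitudes for bits b₁, b₂, …; only kets whose every factor amplitude is nonzero survive.
|00⟩: (-0.9574)(0.8844) = -0.8467
|01⟩: (-0.9574)(0.4667) = -0.4468
|10⟩: (0.2889)(0.8844) = 0.2555
|11⟩: (0.2889)(0.4667) = 0.1348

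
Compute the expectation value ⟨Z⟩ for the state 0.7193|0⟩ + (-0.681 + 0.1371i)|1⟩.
0.03484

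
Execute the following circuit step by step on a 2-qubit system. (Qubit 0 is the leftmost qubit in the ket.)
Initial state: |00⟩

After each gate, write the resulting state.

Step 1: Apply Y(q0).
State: i|10⟩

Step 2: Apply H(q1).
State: (1/√2)i|10⟩ + (1/√2)i|11⟩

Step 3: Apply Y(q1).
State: 1/√2|10⟩ - 1/√2|11⟩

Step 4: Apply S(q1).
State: 1/√2|10⟩ - (1/√2)i|11⟩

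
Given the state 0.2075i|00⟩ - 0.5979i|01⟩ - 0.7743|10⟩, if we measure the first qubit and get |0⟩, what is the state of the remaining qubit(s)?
0.3279i|0⟩ - 0.9447i|1⟩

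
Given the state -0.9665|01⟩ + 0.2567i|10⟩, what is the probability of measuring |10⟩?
0.06589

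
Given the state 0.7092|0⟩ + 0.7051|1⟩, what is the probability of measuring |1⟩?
0.4972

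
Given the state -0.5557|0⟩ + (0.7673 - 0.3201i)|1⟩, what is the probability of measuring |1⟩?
0.6912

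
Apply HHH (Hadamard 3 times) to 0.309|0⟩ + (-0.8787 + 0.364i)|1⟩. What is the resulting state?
(-0.4028 + 0.2574i)|0⟩ + (0.8398 - 0.2574i)|1⟩

H² = I, so H^3 = H: a single Hadamard. With (a, b) = (0.309, (-0.8787 + 0.364i)), H gives ((a + b)/√2, (a − b)/√2) = ((-0.4028 + 0.2574i), (0.8398 - 0.2574i)).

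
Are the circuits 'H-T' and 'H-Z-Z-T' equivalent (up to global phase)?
Yes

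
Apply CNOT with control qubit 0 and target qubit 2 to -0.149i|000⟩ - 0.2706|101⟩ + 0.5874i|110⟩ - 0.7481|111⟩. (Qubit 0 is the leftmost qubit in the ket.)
-0.149i|000⟩ - 0.2706|100⟩ - 0.7481|110⟩ + 0.5874i|111⟩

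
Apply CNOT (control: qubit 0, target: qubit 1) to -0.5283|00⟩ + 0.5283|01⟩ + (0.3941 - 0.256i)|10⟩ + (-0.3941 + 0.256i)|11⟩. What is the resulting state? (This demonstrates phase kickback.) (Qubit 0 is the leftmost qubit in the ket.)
-0.5283|00⟩ + 0.5283|01⟩ + (-0.3941 + 0.256i)|10⟩ + (0.3941 - 0.256i)|11⟩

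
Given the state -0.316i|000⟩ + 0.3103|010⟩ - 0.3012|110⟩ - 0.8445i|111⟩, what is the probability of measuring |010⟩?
0.09629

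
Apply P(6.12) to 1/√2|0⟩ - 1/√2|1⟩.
1/√2|0⟩ + (-0.6977 + 0.1149i)|1⟩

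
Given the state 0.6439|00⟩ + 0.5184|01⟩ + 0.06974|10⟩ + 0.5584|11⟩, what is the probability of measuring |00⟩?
0.4146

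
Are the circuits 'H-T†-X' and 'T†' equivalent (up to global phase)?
No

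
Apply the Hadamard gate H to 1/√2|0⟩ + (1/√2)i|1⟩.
(1/2 + (1/2)i)|0⟩ + (1/2 - (1/2)i)|1⟩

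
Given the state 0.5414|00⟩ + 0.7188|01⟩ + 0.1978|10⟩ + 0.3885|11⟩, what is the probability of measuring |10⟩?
0.03912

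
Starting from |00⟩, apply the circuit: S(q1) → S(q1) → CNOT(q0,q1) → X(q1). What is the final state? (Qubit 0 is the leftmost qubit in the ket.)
|01⟩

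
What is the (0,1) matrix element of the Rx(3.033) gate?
-0.9985i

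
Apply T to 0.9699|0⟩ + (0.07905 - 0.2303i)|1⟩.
0.9699|0⟩ + (0.2187 - 0.1069i)|1⟩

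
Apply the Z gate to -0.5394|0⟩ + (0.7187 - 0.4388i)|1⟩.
-0.5394|0⟩ + (-0.7187 + 0.4388i)|1⟩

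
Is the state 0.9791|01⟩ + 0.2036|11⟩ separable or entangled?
Separable

Writing the state as a|00⟩ + b|01⟩ + c|10⟩ + d|11⟩, it is a product state iff ad − bc = 0.
Here (a, b, c, d) = (0, 0.9791, 0, 0.2036): ad − bc = (0)(0.2036) − (0.9791)(0) = 0, so the state is separable.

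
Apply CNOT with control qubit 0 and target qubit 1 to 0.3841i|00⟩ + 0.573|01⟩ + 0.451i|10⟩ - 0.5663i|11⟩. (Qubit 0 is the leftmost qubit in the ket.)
0.3841i|00⟩ + 0.573|01⟩ - 0.5663i|10⟩ + 0.451i|11⟩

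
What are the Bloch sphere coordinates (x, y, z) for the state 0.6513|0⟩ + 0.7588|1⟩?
(0.9884, 0, -0.1516)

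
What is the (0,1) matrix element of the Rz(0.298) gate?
0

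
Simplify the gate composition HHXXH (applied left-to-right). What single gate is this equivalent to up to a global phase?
H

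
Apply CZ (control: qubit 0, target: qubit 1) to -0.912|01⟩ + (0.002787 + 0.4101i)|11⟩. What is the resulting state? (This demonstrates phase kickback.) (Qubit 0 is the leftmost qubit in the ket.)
-0.912|01⟩ + (-0.002787 - 0.4101i)|11⟩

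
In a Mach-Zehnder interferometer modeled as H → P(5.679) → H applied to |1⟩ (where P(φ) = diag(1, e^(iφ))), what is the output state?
(0.08852 + 0.284i)|0⟩ + (0.9115 - 0.284i)|1⟩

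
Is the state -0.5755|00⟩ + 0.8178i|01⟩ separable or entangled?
Separable

Writing the state as a|00⟩ + b|01⟩ + c|10⟩ + d|11⟩, it is a product state iff ad − bc = 0.
Here (a, b, c, d) = (-0.5755, 0.8178i, 0, 0): ad − bc = (-0.5755)(0) − (0.8178i)(0) = 0, so the state is separable.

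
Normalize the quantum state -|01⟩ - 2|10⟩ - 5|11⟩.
-0.1826|01⟩ - 0.3651|10⟩ - 0.9129|11⟩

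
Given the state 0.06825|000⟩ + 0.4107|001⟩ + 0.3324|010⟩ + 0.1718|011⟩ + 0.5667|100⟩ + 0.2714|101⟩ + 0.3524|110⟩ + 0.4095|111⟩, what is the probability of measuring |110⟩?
0.1242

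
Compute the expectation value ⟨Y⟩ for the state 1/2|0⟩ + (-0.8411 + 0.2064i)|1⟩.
0.2064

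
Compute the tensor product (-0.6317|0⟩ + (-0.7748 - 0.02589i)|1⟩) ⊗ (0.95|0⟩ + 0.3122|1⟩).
-0.6001|00⟩ - 0.1972|01⟩ + (-0.7361 - 0.0246i)|10⟩ + (-0.2419 - 0.008083i)|11⟩

amp(|b₁b₂…⟩) = product of the factor amplitudes for bits b₁, b₂, …; only kets whose every factor amplitude is nonzero survive.
|00⟩: (-0.6317)(0.95) = -0.6001
|01⟩: (-0.6317)(0.3122) = -0.1972
|10⟩: (-0.7748 - 0.02589i)(0.95) = (-0.7361 - 0.0246i)
|11⟩: (-0.7748 - 0.02589i)(0.3122) = (-0.2419 - 0.008083i)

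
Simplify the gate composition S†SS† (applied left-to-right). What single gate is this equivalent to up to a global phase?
S†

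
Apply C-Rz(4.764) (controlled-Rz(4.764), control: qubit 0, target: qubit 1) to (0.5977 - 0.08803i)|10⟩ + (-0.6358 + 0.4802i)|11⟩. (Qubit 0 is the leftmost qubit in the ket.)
(-0.494 - 0.3478i)|10⟩ + (0.1304 - 0.786i)|11⟩

C-Rz(4.764) leaves the control-|0⟩ kets |00⟩, |01⟩ unchanged and applies Rz(4.764) to qubit 1 on the control-|1⟩ pair (|10⟩, |11⟩).
Rz(4.764) = [[e^(−iθ/2), 0], [0, e^(iθ/2)]] with e^(±iθ/2) = cos(θ/2) ± i·sin(θ/2); θ = 4.764, cos(θ/2) ≈ -0.725117, sin(θ/2) ≈ 0.688626.
With a = amp(|10⟩) = (0.5977 - 0.08803i) and b = amp(|11⟩) = (-0.6358 + 0.4802i):
new amp(|10⟩) = (-0.725117 - 0.688626i)·a = (-0.494 - 0.3478i)
new amp(|11⟩) = (-0.725117 + 0.688626i)·b = (0.1304 - 0.786i)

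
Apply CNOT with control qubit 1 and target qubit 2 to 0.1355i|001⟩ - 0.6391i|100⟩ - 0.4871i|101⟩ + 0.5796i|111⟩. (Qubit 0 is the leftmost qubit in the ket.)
0.1355i|001⟩ - 0.6391i|100⟩ - 0.4871i|101⟩ + 0.5796i|110⟩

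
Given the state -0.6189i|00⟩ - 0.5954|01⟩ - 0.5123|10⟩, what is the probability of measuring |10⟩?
0.2625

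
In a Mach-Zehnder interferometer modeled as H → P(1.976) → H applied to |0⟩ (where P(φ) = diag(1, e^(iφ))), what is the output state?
(0.3029 + 0.4595i)|0⟩ + (0.6971 - 0.4595i)|1⟩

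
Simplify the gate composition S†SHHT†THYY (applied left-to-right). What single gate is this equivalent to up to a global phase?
H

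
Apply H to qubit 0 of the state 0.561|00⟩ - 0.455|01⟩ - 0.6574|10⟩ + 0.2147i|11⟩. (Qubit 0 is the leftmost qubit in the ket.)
-0.06817|00⟩ + (-0.3217 + 0.1518i)|01⟩ + 0.8615|10⟩ + (-0.3217 - 0.1518i)|11⟩

H on qubit 0 mixes each pair of kets that differ only in qubit 0: amplitudes (a, b) of (|…0…⟩, |…1…⟩) become ((a + b)/√2, (a − b)/√2). Kets absent from the input have amplitude 0.
(|00⟩, |10⟩): (a, b) = (0.561, -0.6574) → (-0.06817, 0.8615)
(|01⟩, |11⟩): (a, b) = (-0.455, 0.2147i) → ((-0.3217 + 0.1518i), (-0.3217 - 0.1518i))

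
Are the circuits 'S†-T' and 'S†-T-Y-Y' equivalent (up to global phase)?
Yes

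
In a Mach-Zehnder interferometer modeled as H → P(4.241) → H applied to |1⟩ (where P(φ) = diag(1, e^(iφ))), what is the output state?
(0.7271 + 0.4455i)|0⟩ + (0.2729 - 0.4455i)|1⟩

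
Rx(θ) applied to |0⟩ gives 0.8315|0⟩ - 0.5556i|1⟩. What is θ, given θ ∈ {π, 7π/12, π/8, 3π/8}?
3π/8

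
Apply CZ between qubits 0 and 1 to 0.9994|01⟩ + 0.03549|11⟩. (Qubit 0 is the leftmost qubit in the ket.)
0.9994|01⟩ - 0.03549|11⟩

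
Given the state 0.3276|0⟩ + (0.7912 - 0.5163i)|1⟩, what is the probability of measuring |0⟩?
0.1073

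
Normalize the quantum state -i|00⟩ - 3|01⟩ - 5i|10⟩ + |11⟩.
-0.1667i|00⟩ - 1/2|01⟩ - 0.8333i|10⟩ + 0.1667|11⟩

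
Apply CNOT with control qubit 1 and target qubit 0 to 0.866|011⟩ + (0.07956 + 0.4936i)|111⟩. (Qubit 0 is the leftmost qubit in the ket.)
(0.07956 + 0.4936i)|011⟩ + 0.866|111⟩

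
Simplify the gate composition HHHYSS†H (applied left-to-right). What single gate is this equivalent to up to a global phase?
Y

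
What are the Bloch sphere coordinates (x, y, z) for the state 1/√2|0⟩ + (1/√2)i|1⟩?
(0, 1, 0)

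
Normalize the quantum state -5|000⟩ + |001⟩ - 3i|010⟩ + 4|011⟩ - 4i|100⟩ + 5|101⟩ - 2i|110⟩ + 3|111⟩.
-0.488|000⟩ + 0.09759|001⟩ - 0.2928i|010⟩ + 0.3904|011⟩ - 0.3904i|100⟩ + 0.488|101⟩ - 0.1952i|110⟩ + 0.2928|111⟩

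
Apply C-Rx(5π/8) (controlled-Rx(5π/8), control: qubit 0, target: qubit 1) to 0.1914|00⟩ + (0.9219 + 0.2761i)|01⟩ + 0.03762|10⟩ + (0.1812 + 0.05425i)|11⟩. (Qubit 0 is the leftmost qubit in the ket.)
0.1914|00⟩ + (0.9219 + 0.2761i)|01⟩ + (0.06601 - 0.1507i)|10⟩ + (0.1007 - 0.00114i)|11⟩

C-Rx(5π/8) leaves the control-|0⟩ kets |00⟩, |01⟩ unchanged and applies Rx(5π/8) to qubit 1 on the control-|1⟩ pair (|10⟩, |11⟩).
Rx(5π/8) = [[cos(θ/2), −i·sin(θ/2)], [−i·sin(θ/2), cos(θ/2)]]; θ = 5π/8, cos(θ/2) ≈ 0.55557, sin(θ/2) ≈ 0.83147.
With a = amp(|10⟩) = 0.03762 and b = amp(|11⟩) = (0.1812 + 0.05425i):
new amp(|10⟩) = (0.55557)·a + (-0.83147i)·b = (0.06601 - 0.1507i)
new amp(|11⟩) = (-0.83147i)·a + (0.55557)·b = (0.1007 - 0.00114i)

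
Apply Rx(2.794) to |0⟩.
0.1729|0⟩ - 0.9849i|1⟩

Rx(2.794) = [[cos(θ/2), −i·sin(θ/2)], [−i·sin(θ/2), cos(θ/2)]]; θ = 2.794, cos(θ/2) ≈ 0.172923, sin(θ/2) ≈ 0.984935.
With a = amp(|0⟩) = 1 and b = amp(|1⟩) = 0:
new amp(|0⟩) = (0.172923)·a + (-0.984935i)·b = 0.1729
new amp(|1⟩) = (-0.984935i)·a + (0.172923)·b = -0.9849i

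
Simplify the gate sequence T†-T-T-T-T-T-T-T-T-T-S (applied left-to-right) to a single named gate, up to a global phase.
S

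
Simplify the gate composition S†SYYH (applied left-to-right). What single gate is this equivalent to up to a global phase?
H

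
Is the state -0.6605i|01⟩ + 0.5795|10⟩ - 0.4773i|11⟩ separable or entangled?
Entangled

Writing the state as a|00⟩ + b|01⟩ + c|10⟩ + d|11⟩, it is a product state iff ad − bc = 0.
Here (a, b, c, d) = (0, -0.6605i, 0.5795, -0.4773i): ad − bc = (0)(-0.4773i) − (-0.6605i)(0.5795) = 0.3828i ≠ 0, so the state is entangled.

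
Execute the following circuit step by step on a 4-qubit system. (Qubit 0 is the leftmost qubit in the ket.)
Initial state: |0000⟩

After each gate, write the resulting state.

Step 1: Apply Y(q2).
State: i|0010⟩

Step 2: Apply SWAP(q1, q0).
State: i|0010⟩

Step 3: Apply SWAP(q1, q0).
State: i|0010⟩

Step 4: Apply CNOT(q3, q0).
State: i|0010⟩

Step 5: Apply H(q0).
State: (1/√2)i|0010⟩ + (1/√2)i|1010⟩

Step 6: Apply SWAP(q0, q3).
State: (1/√2)i|0010⟩ + (1/√2)i|0011⟩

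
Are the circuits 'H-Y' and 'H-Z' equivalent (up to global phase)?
No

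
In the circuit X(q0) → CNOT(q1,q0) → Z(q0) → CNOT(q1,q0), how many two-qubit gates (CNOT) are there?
2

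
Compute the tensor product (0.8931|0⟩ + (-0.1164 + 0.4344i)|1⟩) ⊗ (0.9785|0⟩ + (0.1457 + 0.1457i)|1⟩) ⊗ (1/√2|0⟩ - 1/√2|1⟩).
0.6179|000⟩ - 0.6179|001⟩ + (0.09201 + 0.09201i)|010⟩ + (-0.09201 - 0.09201i)|011⟩ + (-0.08054 + 0.3006i)|100⟩ + (0.08054 - 0.3006i)|101⟩ + (-0.05675 + 0.03276i)|110⟩ + (0.05675 - 0.03276i)|111⟩

amp(|b₁b₂…⟩) = product of the factor amplitudes for bits b₁, b₂, …; only kets whose every factor amplitude is nonzero survive.
|000⟩: (0.8931)(0.9785)(1/√2) = 0.6179
|001⟩: (0.8931)(0.9785)(-1/√2) = -0.6179
|010⟩: (0.8931)(0.1457 + 0.1457i)(1/√2) = (0.09201 + 0.09201i)
|011⟩: (0.8931)(0.1457 + 0.1457i)(-1/√2) = (-0.09201 - 0.09201i)
|100⟩: (-0.1164 + 0.4344i)(0.9785)(1/√2) = (-0.08054 + 0.3006i)
|101⟩: (-0.1164 + 0.4344i)(0.9785)(-1/√2) = (0.08054 - 0.3006i)
|110⟩: (-0.1164 + 0.4344i)(0.1457 + 0.1457i)(1/√2) = (-0.05675 + 0.03276i)
|111⟩: (-0.1164 + 0.4344i)(0.1457 + 0.1457i)(-1/√2) = (0.05675 - 0.03276i)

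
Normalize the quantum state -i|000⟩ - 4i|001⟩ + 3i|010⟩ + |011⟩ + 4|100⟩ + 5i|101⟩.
-0.1213i|000⟩ - 0.4851i|001⟩ + 0.3638i|010⟩ + 0.1213|011⟩ + 0.4851|100⟩ + 0.6063i|101⟩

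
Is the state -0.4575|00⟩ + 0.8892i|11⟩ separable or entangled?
Entangled

Writing the state as a|00⟩ + b|01⟩ + c|10⟩ + d|11⟩, it is a product state iff ad − bc = 0.
Here (a, b, c, d) = (-0.4575, 0, 0, 0.8892i): ad − bc = (-0.4575)(0.8892i) − (0)(0) = -0.4068i ≠ 0, so the state is entangled.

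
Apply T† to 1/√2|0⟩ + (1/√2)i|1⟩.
1/√2|0⟩ + (1/2 + (1/2)i)|1⟩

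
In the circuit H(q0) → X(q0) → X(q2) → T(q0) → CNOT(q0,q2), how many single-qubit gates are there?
4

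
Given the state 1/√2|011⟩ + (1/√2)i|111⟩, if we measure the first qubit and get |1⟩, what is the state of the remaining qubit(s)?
i|11⟩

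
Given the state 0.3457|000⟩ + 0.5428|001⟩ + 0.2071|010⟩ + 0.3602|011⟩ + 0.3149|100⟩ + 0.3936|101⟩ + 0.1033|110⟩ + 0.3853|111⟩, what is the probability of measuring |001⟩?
0.2946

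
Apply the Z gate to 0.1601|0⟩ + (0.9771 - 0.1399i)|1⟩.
0.1601|0⟩ + (-0.9771 + 0.1399i)|1⟩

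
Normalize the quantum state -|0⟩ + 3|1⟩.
-0.3162|0⟩ + 0.9487|1⟩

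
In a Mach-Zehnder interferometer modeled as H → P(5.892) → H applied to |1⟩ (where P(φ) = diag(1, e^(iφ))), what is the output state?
(0.03777 + 0.1906i)|0⟩ + (0.9622 - 0.1906i)|1⟩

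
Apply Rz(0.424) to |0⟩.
(0.9776 - 0.2104i)|0⟩

Rz(0.424) = [[e^(−iθ/2), 0], [0, e^(iθ/2)]] with e^(±iθ/2) = cos(θ/2) ± i·sin(θ/2); θ = 0.424, cos(θ/2) ≈ 0.977612, sin(θ/2) ≈ 0.210416.
With a = amp(|0⟩) = 1 and b = amp(|1⟩) = 0:
new amp(|0⟩) = (0.977612 - 0.210416i)·a = (0.9776 - 0.2104i)
new amp(|1⟩) = (0.977612 + 0.210416i)·b = 0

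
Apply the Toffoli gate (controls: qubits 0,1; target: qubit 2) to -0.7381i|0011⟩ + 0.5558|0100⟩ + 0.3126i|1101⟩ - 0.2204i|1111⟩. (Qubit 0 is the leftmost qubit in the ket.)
-0.7381i|0011⟩ + 0.5558|0100⟩ - 0.2204i|1101⟩ + 0.3126i|1111⟩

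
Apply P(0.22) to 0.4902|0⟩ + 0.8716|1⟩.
0.4902|0⟩ + (0.8506 + 0.1902i)|1⟩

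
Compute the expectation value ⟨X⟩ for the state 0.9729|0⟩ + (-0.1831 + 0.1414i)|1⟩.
-0.3563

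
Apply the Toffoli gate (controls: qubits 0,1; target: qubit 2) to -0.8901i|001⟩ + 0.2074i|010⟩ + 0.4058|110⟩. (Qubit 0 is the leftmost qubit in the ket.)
-0.8901i|001⟩ + 0.2074i|010⟩ + 0.4058|111⟩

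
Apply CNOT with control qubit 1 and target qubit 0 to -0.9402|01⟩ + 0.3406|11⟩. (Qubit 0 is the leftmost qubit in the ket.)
0.3406|01⟩ - 0.9402|11⟩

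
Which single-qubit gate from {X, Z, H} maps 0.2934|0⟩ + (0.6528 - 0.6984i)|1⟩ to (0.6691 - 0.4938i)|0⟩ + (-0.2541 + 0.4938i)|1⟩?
H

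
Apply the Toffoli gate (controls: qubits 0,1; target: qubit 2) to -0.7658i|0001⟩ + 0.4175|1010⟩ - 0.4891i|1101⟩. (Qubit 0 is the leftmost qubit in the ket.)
-0.7658i|0001⟩ + 0.4175|1010⟩ - 0.4891i|1111⟩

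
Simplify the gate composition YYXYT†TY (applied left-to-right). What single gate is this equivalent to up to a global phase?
X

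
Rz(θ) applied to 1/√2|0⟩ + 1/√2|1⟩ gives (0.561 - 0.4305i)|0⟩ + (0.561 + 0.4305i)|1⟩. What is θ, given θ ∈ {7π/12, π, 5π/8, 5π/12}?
5π/12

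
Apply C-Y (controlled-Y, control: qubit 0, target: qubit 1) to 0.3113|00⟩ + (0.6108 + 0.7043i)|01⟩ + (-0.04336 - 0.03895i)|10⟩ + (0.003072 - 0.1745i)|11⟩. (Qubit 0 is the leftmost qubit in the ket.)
0.3113|00⟩ + (0.6108 + 0.7043i)|01⟩ + (-0.1745 - 0.003072i)|10⟩ + (0.03895 - 0.04336i)|11⟩

C-Y leaves the control-|0⟩ kets |00⟩, |01⟩ unchanged and applies Y to qubit 1 on the control-|1⟩ pair (|10⟩, |11⟩).
Y = [[0, -i], [i, 0]].
With a = amp(|10⟩) = (-0.04336 - 0.03895i) and b = amp(|11⟩) = (0.003072 - 0.1745i):
new amp(|10⟩) = (-i)·b = (-0.1745 - 0.003072i)
new amp(|11⟩) = (i)·a = (0.03895 - 0.04336i)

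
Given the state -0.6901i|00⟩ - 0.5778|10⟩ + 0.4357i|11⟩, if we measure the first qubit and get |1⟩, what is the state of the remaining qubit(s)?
-0.7984|0⟩ + 0.6021i|1⟩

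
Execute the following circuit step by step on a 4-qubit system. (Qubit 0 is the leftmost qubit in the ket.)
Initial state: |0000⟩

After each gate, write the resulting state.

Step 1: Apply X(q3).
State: |0001⟩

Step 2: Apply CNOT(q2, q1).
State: |0001⟩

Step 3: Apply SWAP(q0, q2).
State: |0001⟩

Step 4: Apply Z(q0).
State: |0001⟩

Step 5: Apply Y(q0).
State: i|1001⟩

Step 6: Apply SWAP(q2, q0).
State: i|0011⟩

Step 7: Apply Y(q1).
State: -|0111⟩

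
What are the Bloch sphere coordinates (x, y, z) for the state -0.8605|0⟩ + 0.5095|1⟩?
(-0.8768, 0, 0.4809)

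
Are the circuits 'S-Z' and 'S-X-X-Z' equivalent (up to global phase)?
Yes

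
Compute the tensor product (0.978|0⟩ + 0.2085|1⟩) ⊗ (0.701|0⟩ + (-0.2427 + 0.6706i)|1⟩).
0.6856|00⟩ + (-0.2374 + 0.6558i)|01⟩ + 0.1462|10⟩ + (-0.0506 + 0.1398i)|11⟩

amp(|b₁b₂…⟩) = product of the factor amplitudes for bits b₁, b₂, …; only kets whose every factor amplitude is nonzero survive.
|00⟩: (0.978)(0.701) = 0.6856
|01⟩: (0.978)(-0.2427 + 0.6706i) = (-0.2374 + 0.6558i)
|10⟩: (0.2085)(0.701) = 0.1462
|11⟩: (0.2085)(-0.2427 + 0.6706i) = (-0.0506 + 0.1398i)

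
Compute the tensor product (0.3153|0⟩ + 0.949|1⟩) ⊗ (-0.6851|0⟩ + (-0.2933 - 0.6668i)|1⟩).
-0.216|00⟩ + (-0.09248 - 0.2102i)|01⟩ - 0.6502|10⟩ + (-0.2783 - 0.6328i)|11⟩

amp(|b₁b₂…⟩) = product of the factor amplitudes for bits b₁, b₂, …; only kets whose every factor amplitude is nonzero survive.
|00⟩: (0.3153)(-0.6851) = -0.216
|01⟩: (0.3153)(-0.2933 - 0.6668i) = (-0.09248 - 0.2102i)
|10⟩: (0.949)(-0.6851) = -0.6502
|11⟩: (0.949)(-0.2933 - 0.6668i) = (-0.2783 - 0.6328i)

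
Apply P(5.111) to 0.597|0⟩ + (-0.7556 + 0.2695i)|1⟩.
0.597|0⟩ + (-0.04491 + 0.801i)|1⟩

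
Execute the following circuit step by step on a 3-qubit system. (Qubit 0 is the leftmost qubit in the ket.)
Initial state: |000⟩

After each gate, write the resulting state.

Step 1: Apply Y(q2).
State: i|001⟩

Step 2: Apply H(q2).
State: (1/√2)i|000⟩ - (1/√2)i|001⟩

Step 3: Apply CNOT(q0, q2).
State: (1/√2)i|000⟩ - (1/√2)i|001⟩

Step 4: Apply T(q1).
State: (1/√2)i|000⟩ - (1/√2)i|001⟩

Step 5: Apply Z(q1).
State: (1/√2)i|000⟩ - (1/√2)i|001⟩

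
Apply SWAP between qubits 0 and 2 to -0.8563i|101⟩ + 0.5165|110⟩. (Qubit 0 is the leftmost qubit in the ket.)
0.5165|011⟩ - 0.8563i|101⟩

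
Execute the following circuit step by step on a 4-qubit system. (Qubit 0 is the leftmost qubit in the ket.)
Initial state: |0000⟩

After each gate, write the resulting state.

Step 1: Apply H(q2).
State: 1/√2|0000⟩ + 1/√2|0010⟩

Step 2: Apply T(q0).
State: 1/√2|0000⟩ + 1/√2|0010⟩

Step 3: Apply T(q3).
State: 1/√2|0000⟩ + 1/√2|0010⟩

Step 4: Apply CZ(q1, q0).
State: 1/√2|0000⟩ + 1/√2|0010⟩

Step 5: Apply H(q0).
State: 1/2|0000⟩ + 1/2|0010⟩ + 1/2|1000⟩ + 1/2|1010⟩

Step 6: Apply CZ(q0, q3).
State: 1/2|0000⟩ + 1/2|0010⟩ + 1/2|1000⟩ + 1/2|1010⟩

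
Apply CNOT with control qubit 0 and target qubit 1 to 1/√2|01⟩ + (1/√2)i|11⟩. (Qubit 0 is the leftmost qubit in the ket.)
1/√2|01⟩ + (1/√2)i|10⟩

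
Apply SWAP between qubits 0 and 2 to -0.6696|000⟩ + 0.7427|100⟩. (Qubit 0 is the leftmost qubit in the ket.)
-0.6696|000⟩ + 0.7427|001⟩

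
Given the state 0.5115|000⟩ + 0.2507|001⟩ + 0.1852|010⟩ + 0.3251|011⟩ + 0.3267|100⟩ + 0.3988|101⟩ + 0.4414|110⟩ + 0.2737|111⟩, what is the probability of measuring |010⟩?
0.0343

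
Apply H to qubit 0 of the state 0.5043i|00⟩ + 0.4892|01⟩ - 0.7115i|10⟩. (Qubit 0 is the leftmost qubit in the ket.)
-0.1465i|00⟩ + 0.3459|01⟩ + 0.8597i|10⟩ + 0.3459|11⟩

H on qubit 0 mixes each pair of kets that differ only in qubit 0: amplitudes (a, b) of (|…0…⟩, |…1…⟩) become ((a + b)/√2, (a − b)/√2). Kets absent from the input have amplitude 0.
(|00⟩, |10⟩): (a, b) = (0.5043i, -0.7115i) → (-0.1465i, 0.8597i)
(|01⟩, |11⟩): (a, b) = (0.4892, 0) → (0.3459, 0.3459)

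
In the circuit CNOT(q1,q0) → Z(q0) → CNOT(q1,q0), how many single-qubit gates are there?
1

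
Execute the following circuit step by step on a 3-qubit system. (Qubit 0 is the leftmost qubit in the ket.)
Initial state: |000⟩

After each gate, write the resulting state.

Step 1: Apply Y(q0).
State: i|100⟩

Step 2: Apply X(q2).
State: i|101⟩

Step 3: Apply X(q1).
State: i|111⟩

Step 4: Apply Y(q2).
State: |110⟩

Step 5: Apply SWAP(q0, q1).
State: |110⟩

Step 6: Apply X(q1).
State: |100⟩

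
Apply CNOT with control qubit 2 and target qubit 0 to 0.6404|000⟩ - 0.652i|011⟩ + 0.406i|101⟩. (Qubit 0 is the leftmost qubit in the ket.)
0.6404|000⟩ + 0.406i|001⟩ - 0.652i|111⟩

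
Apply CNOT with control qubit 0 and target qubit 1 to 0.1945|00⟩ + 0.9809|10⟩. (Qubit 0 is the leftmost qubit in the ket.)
0.1945|00⟩ + 0.9809|11⟩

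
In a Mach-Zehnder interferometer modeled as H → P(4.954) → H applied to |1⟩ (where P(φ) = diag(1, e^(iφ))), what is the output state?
(0.3804 + 0.4855i)|0⟩ + (0.6196 - 0.4855i)|1⟩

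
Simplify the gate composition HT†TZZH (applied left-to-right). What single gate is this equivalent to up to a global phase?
I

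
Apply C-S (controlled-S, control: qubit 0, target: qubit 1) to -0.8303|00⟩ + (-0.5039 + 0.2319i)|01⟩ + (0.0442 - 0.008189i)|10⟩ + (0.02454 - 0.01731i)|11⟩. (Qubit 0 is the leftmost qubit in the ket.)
-0.8303|00⟩ + (-0.5039 + 0.2319i)|01⟩ + (0.0442 - 0.008189i)|10⟩ + (0.01731 + 0.02454i)|11⟩

C-S leaves the control-|0⟩ kets |00⟩, |01⟩ unchanged and applies S to qubit 1 on the control-|1⟩ pair (|10⟩, |11⟩).
S = [[1, 0], [0, i]].
With a = amp(|10⟩) = (0.0442 - 0.008189i) and b = amp(|11⟩) = (0.02454 - 0.01731i):
new amp(|10⟩) = (1)·a = (0.0442 - 0.008189i)
new amp(|11⟩) = (i)·b = (0.01731 + 0.02454i)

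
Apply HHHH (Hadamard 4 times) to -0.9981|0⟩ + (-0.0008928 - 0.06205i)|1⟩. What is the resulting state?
-0.9981|0⟩ + (-0.0008928 - 0.06205i)|1⟩

H² = I, so an even number of Hadamards cancels: H^4 = I and the state is unchanged.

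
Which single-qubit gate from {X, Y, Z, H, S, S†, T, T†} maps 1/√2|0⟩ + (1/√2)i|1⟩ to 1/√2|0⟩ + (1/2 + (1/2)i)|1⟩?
T†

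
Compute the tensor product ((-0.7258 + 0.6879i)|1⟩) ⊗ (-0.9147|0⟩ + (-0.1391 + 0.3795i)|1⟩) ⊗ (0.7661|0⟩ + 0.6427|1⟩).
(0.5086 - 0.482i)|100⟩ + (0.4267 - 0.4044i)|101⟩ + (-0.1227 - 0.2843i)|110⟩ + (-0.1029 - 0.2385i)|111⟩

amp(|b₁b₂…⟩) = product of the factor amplitudes for bits b₁, b₂, …; only kets whose every factor amplitude is nonzero survive.
|100⟩: (-0.7258 + 0.6879i)(-0.9147)(0.7661) = (0.5086 - 0.482i)
|101⟩: (-0.7258 + 0.6879i)(-0.9147)(0.6427) = (0.4267 - 0.4044i)
|110⟩: (-0.7258 + 0.6879i)(-0.1391 + 0.3795i)(0.7661) = (-0.1227 - 0.2843i)
|111⟩: (-0.7258 + 0.6879i)(-0.1391 + 0.3795i)(0.6427) = (-0.1029 - 0.2385i)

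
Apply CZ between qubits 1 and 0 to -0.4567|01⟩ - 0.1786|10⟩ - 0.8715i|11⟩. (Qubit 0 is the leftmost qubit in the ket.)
-0.4567|01⟩ - 0.1786|10⟩ + 0.8715i|11⟩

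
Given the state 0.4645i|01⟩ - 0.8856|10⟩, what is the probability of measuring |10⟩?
0.7843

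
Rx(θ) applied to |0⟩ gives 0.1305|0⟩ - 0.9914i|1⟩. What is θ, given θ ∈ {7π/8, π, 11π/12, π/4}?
11π/12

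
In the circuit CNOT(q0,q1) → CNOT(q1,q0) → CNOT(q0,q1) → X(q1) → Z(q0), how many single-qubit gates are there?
2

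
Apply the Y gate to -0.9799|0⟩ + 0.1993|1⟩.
-0.1993i|0⟩ - 0.9799i|1⟩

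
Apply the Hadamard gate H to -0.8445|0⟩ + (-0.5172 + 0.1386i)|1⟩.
(-0.9629 + 0.098i)|0⟩ + (-0.2314 - 0.098i)|1⟩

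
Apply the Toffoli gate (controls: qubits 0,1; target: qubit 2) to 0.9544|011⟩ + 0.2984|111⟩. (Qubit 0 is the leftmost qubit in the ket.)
0.9544|011⟩ + 0.2984|110⟩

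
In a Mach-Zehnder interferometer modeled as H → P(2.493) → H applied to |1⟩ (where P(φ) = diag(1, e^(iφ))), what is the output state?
(0.8985 - 0.302i)|0⟩ + (0.1015 + 0.302i)|1⟩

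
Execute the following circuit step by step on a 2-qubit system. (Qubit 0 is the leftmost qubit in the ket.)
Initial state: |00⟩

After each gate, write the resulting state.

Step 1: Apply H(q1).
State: 1/√2|00⟩ + 1/√2|01⟩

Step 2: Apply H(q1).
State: |00⟩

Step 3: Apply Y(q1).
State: i|01⟩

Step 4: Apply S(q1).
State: -|01⟩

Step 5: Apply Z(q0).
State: -|01⟩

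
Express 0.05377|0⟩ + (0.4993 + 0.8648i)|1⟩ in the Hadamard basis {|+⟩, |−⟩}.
(0.3911 + 0.6115i)|+⟩ + (-0.315 - 0.6115i)|−⟩

With |ψ⟩ = α|0⟩ + β|1⟩, the Hadamard-basis coefficients are ⟨+|ψ⟩ = (α + β)/√2 and ⟨−|ψ⟩ = (α − β)/√2.
Here α = 0.05377, β = (0.4993 + 0.8648i): (α + β)/√2 = (0.3911 + 0.6115i), (α − β)/√2 = (-0.315 - 0.6115i).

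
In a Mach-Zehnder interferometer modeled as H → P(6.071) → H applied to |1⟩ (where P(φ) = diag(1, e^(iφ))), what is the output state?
(0.01121 + 0.1053i)|0⟩ + (0.9888 - 0.1053i)|1⟩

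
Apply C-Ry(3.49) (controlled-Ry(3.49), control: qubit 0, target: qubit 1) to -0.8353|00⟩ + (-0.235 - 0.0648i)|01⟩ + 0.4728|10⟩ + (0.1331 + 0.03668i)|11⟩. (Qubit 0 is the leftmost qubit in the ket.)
-0.8353|00⟩ + (-0.235 - 0.0648i)|01⟩ + (-0.213 - 0.03612i)|10⟩ + (0.4426 - 0.006358i)|11⟩

C-Ry(3.49) leaves the control-|0⟩ kets |00⟩, |01⟩ unchanged and applies Ry(3.49) to qubit 1 on the control-|1⟩ pair (|10⟩, |11⟩).
Ry(3.49) = [[cos(θ/2), −sin(θ/2)], [sin(θ/2), cos(θ/2)]]; θ = 3.49, cos(θ/2) ≈ -0.173324, sin(θ/2) ≈ 0.984865.
With a = amp(|10⟩) = 0.4728 and b = amp(|11⟩) = (0.1331 + 0.03668i):
new amp(|10⟩) = (-0.173324)·a + (-0.984865)·b = (-0.213 - 0.03612i)
new amp(|11⟩) = (0.984865)·a + (-0.173324)·b = (0.4426 - 0.006358i)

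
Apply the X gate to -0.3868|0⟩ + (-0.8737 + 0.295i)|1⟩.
(-0.8737 + 0.295i)|0⟩ - 0.3868|1⟩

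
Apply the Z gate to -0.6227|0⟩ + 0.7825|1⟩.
-0.6227|0⟩ - 0.7825|1⟩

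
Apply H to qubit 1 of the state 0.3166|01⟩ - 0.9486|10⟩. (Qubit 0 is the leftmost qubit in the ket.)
0.2239|00⟩ - 0.2239|01⟩ - 0.6708|10⟩ - 0.6708|11⟩

H on qubit 1 mixes each pair of kets that differ only in qubit 1: amplitudes (a, b) of (|…0…⟩, |…1…⟩) become ((a + b)/√2, (a − b)/√2). Kets absent from the input have amplitude 0.
(|00⟩, |01⟩): (a, b) = (0, 0.3166) → (0.2239, -0.2239)
(|10⟩, |11⟩): (a, b) = (-0.9486, 0) → (-0.6708, -0.6708)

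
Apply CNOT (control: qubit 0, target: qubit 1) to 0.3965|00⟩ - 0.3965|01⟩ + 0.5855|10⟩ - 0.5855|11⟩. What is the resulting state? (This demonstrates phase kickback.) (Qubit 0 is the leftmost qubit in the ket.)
0.3965|00⟩ - 0.3965|01⟩ - 0.5855|10⟩ + 0.5855|11⟩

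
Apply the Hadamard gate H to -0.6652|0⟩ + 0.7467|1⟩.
0.05763|0⟩ - 0.9984|1⟩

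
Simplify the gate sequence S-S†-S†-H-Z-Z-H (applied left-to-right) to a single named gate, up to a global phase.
S†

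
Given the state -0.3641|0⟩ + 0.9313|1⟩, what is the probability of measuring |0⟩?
0.1326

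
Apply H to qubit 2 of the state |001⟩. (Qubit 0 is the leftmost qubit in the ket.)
1/√2|000⟩ - 1/√2|001⟩

H on qubit 2 mixes each pair of kets that differ only in qubit 2: amplitudes (a, b) of (|…0…⟩, |…1…⟩) become ((a + b)/√2, (a − b)/√2). Kets absent from the input have amplitude 0.
(|000⟩, |001⟩): (a, b) = (0, 1) → (1/√2, -1/√2)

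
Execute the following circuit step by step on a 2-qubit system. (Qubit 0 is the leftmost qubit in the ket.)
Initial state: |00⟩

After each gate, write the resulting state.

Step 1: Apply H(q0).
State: 1/√2|00⟩ + 1/√2|10⟩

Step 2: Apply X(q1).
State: 1/√2|01⟩ + 1/√2|11⟩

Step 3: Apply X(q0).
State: 1/√2|01⟩ + 1/√2|11⟩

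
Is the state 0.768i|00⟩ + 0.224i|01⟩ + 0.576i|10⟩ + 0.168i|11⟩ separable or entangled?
Separable

Writing the state as a|00⟩ + b|01⟩ + c|10⟩ + d|11⟩, it is a product state iff ad − bc = 0.
Here (a, b, c, d) = (0.768i, 0.224i, 0.576i, 0.168i): ad − bc = (0.768i)(0.168i) − (0.224i)(0.576i) = 0, so the state is separable.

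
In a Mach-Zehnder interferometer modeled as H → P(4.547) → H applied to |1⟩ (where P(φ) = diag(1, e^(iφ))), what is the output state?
(0.5823 + 0.4932i)|0⟩ + (0.4177 - 0.4932i)|1⟩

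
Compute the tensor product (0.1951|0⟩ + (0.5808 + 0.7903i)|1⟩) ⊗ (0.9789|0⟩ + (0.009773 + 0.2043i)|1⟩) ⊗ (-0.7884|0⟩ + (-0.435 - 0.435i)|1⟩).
-0.1506|000⟩ + (-0.08308 - 0.08308i)|001⟩ + (-0.001503 - 0.03142i)|010⟩ + (0.01651 - 0.01817i)|011⟩ + (-0.4482 - 0.6099i)|100⟩ + (0.08921 - 0.5838i)|101⟩ + (0.1228 - 0.09964i)|110⟩ + (0.1227 + 0.01279i)|111⟩

amp(|b₁b₂…⟩) = product of the factor amplitudes for bits b₁, b₂, …; only kets whose every factor amplitude is nonzero survive.
|000⟩: (0.1951)(0.9789)(-0.7884) = -0.1506
|001⟩: (0.1951)(0.9789)(-0.435 - 0.435i) = (-0.08308 - 0.08308i)
|010⟩: (0.1951)(0.009773 + 0.2043i)(-0.7884) = (-0.001503 - 0.03142i)
|011⟩: (0.1951)(0.009773 + 0.2043i)(-0.435 - 0.435i) = (0.01651 - 0.01817i)
|100⟩: (0.5808 + 0.7903i)(0.9789)(-0.7884) = (-0.4482 - 0.6099i)
|101⟩: (0.5808 + 0.7903i)(0.9789)(-0.435 - 0.435i) = (0.08921 - 0.5838i)
|110⟩: (0.5808 + 0.7903i)(0.009773 + 0.2043i)(-0.7884) = (0.1228 - 0.09964i)
|111⟩: (0.5808 + 0.7903i)(0.009773 + 0.2043i)(-0.435 - 0.435i) = (0.1227 + 0.01279i)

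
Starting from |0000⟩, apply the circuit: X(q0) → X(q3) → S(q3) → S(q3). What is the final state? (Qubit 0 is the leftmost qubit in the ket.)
-|1001⟩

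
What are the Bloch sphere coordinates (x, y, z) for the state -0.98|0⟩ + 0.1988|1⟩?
(-0.3896, 0, 0.9209)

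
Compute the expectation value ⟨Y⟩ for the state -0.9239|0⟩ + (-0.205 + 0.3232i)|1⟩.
-0.5972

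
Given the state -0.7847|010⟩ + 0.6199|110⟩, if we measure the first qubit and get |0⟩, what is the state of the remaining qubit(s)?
-|10⟩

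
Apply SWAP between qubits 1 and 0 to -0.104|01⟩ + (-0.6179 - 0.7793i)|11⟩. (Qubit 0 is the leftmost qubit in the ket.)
-0.104|10⟩ + (-0.6179 - 0.7793i)|11⟩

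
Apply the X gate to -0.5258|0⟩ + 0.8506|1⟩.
0.8506|0⟩ - 0.5258|1⟩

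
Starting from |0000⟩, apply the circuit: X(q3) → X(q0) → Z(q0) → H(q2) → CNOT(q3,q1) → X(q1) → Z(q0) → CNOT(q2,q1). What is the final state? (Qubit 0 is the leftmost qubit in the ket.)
1/√2|1001⟩ + 1/√2|1111⟩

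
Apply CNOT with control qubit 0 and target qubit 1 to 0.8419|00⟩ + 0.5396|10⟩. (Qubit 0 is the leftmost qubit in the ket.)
0.8419|00⟩ + 0.5396|11⟩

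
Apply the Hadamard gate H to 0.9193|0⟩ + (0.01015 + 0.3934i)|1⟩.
(0.6572 + 0.2782i)|0⟩ + (0.6429 - 0.2782i)|1⟩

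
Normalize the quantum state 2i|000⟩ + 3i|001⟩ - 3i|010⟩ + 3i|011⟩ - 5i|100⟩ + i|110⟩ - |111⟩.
0.2626i|000⟩ + 0.3939i|001⟩ - 0.3939i|010⟩ + 0.3939i|011⟩ - 0.6565i|100⟩ + 0.1313i|110⟩ - 0.1313|111⟩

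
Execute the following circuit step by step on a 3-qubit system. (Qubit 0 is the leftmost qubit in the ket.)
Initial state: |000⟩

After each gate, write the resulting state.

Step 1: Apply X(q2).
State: |001⟩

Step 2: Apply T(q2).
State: (1/√2 + (1/√2)i)|001⟩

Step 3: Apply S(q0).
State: (1/√2 + (1/√2)i)|001⟩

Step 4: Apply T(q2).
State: i|001⟩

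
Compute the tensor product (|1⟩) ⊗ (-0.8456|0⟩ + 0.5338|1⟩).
-0.8456|10⟩ + 0.5338|11⟩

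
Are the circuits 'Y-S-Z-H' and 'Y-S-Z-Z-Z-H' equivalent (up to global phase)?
Yes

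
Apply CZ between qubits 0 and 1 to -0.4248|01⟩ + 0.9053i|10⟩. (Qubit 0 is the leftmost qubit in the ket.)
-0.4248|01⟩ + 0.9053i|10⟩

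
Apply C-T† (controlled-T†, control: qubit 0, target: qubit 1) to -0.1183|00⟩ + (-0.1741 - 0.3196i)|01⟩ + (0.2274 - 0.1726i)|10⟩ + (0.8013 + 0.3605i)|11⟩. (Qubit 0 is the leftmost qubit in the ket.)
-0.1183|00⟩ + (-0.1741 - 0.3196i)|01⟩ + (0.2274 - 0.1726i)|10⟩ + (0.8215 - 0.3117i)|11⟩

C-T† leaves the control-|0⟩ kets |00⟩, |01⟩ unchanged and applies T† to qubit 1 on the control-|1⟩ pair (|10⟩, |11⟩).
T† = [[1, 0], [0, (1/√2 - (1/√2)i)]].
With a = amp(|10⟩) = (0.2274 - 0.1726i) and b = amp(|11⟩) = (0.8013 + 0.3605i):
new amp(|10⟩) = (1)·a = (0.2274 - 0.1726i)
new amp(|11⟩) = (1/√2 - (1/√2)i)·b = (0.8215 - 0.3117i)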